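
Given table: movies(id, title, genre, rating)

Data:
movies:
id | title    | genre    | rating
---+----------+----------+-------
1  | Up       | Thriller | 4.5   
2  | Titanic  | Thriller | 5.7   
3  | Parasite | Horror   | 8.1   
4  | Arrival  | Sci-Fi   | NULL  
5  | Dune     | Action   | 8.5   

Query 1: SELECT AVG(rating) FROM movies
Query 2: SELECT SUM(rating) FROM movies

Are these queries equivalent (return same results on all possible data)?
No, not equivalent

Query 1 returns: [(6.7,)]
Query 2 returns: [(26.8,)]

Reason: AVG vs SUM give different aggregate values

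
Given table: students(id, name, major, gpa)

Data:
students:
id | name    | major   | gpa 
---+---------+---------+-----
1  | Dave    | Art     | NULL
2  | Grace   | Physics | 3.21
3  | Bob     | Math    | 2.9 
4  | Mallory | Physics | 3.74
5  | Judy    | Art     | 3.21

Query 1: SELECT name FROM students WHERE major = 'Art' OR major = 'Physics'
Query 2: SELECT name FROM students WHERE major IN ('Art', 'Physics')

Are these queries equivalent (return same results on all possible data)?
Yes, equivalent

Both queries return: [('Dave',), ('Grace',), ('Judy',), ('Mallory',)]

Reason: OR vs IN are equivalent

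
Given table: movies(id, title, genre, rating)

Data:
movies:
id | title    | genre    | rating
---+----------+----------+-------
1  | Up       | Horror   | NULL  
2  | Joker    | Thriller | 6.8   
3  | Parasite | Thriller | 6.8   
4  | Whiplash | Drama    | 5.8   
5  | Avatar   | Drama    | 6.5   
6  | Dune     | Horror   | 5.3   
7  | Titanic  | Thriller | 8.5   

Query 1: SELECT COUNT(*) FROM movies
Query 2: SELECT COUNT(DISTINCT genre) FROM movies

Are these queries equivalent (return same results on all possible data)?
No, not equivalent

Query 1 returns: [(7,)]
Query 2 returns: [(3,)]

Reason: COUNT(*) counts rows, COUNT(DISTINCT genre) counts unique genres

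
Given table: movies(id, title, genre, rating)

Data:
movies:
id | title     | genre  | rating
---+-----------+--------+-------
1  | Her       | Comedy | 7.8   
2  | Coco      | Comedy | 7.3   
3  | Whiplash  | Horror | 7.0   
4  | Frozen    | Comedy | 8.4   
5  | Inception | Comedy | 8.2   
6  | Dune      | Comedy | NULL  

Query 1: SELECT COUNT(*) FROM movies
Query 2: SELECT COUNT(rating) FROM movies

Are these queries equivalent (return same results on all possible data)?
No, not equivalent

Query 1 returns: [(6,)]
Query 2 returns: [(5,)]

Reason: COUNT(*) includes NULLs, COUNT(column) excludes them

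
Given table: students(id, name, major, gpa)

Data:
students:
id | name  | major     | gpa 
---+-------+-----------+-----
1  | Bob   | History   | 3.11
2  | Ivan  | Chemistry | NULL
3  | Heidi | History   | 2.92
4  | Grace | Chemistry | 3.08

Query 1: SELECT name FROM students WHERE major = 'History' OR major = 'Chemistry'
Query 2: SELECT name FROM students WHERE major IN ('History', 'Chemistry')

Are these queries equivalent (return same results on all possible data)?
Yes, equivalent

Both queries return: [('Bob',), ('Grace',), ('Heidi',), ('Ivan',)]

Reason: OR vs IN are equivalent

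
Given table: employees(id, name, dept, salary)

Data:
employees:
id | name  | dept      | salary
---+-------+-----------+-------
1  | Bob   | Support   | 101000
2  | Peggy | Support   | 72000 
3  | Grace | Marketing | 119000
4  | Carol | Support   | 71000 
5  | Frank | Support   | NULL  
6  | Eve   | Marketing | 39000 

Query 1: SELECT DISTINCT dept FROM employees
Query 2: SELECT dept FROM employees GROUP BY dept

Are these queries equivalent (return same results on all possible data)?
Yes, equivalent

Both queries return: [('Marketing',), ('Support',)]

Reason: Both get unique depts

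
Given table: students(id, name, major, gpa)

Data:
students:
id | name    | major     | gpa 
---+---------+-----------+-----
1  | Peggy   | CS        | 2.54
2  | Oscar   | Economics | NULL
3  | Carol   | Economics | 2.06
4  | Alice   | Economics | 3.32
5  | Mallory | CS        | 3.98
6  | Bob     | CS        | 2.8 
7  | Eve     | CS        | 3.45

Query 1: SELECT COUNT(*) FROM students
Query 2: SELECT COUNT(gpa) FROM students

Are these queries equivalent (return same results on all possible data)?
No, not equivalent

Query 1 returns: [(7,)]
Query 2 returns: [(6,)]

Reason: COUNT(*) includes NULLs, COUNT(column) excludes them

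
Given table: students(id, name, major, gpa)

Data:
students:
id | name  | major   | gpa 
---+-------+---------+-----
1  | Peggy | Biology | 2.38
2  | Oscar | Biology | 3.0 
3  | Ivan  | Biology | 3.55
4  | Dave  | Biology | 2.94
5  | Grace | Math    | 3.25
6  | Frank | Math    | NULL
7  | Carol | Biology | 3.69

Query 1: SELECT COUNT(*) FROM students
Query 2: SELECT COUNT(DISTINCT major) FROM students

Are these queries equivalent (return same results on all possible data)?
No, not equivalent

Query 1 returns: [(7,)]
Query 2 returns: [(2,)]

Reason: COUNT(*) counts rows, COUNT(DISTINCT major) counts unique majors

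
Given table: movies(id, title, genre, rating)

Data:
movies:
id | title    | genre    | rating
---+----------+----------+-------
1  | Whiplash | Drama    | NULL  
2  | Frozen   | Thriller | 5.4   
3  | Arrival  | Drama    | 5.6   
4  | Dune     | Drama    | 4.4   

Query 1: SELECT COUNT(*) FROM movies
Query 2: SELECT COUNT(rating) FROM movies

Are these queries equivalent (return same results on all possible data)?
No, not equivalent

Query 1 returns: [(4,)]
Query 2 returns: [(3,)]

Reason: COUNT(*) includes NULLs, COUNT(column) excludes them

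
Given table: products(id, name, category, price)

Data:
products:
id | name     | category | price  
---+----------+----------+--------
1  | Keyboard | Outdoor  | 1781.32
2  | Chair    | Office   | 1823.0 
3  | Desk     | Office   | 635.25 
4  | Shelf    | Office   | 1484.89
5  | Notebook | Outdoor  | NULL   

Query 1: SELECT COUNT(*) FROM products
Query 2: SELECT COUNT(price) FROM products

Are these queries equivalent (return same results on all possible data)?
No, not equivalent

Query 1 returns: [(5,)]
Query 2 returns: [(4,)]

Reason: COUNT(*) includes NULLs, COUNT(column) excludes them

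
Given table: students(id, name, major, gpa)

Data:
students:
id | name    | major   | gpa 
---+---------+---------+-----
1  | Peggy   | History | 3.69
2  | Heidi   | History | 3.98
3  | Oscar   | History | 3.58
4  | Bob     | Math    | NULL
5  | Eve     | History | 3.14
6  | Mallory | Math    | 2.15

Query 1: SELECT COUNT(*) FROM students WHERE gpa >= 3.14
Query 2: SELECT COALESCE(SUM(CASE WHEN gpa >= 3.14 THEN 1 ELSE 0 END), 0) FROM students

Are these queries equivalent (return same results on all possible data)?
Yes, equivalent

Both queries return: [(4,)]

Reason: COUNT with WHERE vs conditional SUM (COALESCE handles empty-table NULL)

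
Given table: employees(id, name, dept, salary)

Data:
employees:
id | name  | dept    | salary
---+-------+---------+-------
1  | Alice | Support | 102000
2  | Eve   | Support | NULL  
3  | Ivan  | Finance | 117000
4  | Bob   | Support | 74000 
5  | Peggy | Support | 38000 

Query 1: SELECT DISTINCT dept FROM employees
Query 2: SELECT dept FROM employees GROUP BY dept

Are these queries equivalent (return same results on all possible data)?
Yes, equivalent

Both queries return: [('Finance',), ('Support',)]

Reason: Both get unique depts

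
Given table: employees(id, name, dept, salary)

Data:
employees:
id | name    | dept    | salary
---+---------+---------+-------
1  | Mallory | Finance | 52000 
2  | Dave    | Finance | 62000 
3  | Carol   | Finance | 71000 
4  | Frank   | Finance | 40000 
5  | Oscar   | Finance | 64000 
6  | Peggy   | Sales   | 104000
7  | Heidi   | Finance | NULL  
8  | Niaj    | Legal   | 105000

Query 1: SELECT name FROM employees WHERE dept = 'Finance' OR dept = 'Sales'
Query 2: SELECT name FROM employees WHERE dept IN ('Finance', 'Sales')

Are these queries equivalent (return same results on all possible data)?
Yes, equivalent

Both queries return: [('Carol',), ('Dave',), ('Frank',), ('Heidi',), ('Mallory',), ('Oscar',), ('Peggy',)]

Reason: OR vs IN are equivalent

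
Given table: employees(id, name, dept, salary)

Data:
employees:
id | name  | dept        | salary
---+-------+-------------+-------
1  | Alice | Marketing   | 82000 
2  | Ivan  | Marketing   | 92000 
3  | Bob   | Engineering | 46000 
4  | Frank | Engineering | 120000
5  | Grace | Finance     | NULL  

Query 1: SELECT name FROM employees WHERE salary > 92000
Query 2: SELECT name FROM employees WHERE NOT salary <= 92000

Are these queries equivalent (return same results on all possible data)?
Yes, equivalent

Both queries return: [('Frank',)]

Reason: Both filter salary > 92000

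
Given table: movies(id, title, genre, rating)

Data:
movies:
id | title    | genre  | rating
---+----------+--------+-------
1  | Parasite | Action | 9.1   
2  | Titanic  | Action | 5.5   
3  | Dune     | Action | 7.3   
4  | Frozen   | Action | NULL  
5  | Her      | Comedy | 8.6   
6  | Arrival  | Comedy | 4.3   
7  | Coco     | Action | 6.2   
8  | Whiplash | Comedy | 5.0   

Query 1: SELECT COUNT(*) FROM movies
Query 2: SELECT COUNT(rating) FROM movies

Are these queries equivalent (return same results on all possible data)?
No, not equivalent

Query 1 returns: [(8,)]
Query 2 returns: [(7,)]

Reason: COUNT(*) includes NULLs, COUNT(column) excludes them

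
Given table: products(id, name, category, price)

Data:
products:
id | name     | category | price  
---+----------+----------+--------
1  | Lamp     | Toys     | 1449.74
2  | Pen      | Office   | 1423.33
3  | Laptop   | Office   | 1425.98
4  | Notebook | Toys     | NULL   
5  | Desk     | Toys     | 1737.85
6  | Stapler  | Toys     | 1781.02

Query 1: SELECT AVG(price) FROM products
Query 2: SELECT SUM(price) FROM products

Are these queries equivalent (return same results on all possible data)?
No, not equivalent

Query 1 returns: [(1563.584,)]
Query 2 returns: [(7817.92,)]

Reason: AVG vs SUM give different aggregate values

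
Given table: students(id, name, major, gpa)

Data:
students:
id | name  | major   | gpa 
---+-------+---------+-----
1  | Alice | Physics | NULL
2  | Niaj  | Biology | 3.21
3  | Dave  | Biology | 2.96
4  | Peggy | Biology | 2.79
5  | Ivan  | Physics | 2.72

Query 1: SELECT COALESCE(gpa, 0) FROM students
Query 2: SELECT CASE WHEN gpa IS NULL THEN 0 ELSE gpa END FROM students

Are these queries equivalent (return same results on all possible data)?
Yes, equivalent

Both queries return: [(0,), (2.72,), (2.79,), (2.96,), (3.21,)]

Reason: COALESCE vs CASE for NULL handling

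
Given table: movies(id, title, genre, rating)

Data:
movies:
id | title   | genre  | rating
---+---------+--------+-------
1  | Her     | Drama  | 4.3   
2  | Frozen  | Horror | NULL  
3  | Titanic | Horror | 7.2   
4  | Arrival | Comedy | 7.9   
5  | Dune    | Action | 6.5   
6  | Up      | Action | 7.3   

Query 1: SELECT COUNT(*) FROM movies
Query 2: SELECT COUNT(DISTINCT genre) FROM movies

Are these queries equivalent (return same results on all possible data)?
No, not equivalent

Query 1 returns: [(6,)]
Query 2 returns: [(4,)]

Reason: COUNT(*) counts rows, COUNT(DISTINCT genre) counts unique genres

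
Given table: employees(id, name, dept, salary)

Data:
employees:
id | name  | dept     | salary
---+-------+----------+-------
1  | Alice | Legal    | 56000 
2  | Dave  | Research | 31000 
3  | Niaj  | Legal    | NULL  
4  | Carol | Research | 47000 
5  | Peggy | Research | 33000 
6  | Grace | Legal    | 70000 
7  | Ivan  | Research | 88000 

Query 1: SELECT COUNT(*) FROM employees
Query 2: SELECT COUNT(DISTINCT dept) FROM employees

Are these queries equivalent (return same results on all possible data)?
No, not equivalent

Query 1 returns: [(7,)]
Query 2 returns: [(2,)]

Reason: COUNT(*) counts rows, COUNT(DISTINCT dept) counts unique depts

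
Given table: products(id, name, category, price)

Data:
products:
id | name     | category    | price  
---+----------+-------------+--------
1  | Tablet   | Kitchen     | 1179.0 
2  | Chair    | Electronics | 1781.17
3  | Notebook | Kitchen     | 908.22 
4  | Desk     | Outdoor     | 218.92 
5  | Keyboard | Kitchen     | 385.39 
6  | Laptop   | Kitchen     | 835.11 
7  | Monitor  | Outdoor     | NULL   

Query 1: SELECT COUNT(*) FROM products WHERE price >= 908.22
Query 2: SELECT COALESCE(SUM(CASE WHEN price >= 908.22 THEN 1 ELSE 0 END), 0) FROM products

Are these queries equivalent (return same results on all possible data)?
Yes, equivalent

Both queries return: [(3,)]

Reason: COUNT with WHERE vs conditional SUM (COALESCE handles empty-table NULL)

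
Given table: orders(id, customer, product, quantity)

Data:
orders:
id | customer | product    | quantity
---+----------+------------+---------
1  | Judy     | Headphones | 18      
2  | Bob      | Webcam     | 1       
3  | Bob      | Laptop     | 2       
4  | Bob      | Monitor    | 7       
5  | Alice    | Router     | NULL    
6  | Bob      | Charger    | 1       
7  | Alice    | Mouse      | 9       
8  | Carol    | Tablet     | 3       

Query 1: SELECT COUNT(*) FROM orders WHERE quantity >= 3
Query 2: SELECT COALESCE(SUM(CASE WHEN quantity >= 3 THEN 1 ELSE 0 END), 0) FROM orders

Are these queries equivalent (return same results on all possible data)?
Yes, equivalent

Both queries return: [(4,)]

Reason: COUNT with WHERE vs conditional SUM (COALESCE handles empty-table NULL)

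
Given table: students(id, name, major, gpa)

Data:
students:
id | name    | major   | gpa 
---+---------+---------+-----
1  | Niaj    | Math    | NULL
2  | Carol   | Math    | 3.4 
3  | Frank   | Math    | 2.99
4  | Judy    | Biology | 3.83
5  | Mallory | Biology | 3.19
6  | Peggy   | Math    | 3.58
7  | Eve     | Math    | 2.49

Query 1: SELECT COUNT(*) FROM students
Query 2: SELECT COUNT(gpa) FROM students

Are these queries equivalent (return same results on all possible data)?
No, not equivalent

Query 1 returns: [(7,)]
Query 2 returns: [(6,)]

Reason: COUNT(*) includes NULLs, COUNT(column) excludes them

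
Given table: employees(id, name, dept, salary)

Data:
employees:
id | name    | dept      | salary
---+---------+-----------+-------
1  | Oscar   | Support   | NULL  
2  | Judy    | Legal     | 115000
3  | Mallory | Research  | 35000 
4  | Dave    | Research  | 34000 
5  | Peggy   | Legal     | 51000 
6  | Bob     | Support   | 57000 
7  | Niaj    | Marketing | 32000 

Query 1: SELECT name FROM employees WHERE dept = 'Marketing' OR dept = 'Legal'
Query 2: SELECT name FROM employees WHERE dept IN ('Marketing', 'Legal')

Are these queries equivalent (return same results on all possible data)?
Yes, equivalent

Both queries return: [('Judy',), ('Niaj',), ('Peggy',)]

Reason: OR vs IN are equivalent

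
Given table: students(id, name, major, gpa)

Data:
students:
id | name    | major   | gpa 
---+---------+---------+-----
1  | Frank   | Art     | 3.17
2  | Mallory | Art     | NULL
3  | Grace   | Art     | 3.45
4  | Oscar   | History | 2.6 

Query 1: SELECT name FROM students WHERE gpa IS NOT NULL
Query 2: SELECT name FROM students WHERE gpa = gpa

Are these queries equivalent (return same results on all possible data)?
Yes, equivalent

Both queries return: [('Frank',), ('Grace',), ('Oscar',)]

Reason: IS NOT NULL vs self-equality (both exclude NULLs)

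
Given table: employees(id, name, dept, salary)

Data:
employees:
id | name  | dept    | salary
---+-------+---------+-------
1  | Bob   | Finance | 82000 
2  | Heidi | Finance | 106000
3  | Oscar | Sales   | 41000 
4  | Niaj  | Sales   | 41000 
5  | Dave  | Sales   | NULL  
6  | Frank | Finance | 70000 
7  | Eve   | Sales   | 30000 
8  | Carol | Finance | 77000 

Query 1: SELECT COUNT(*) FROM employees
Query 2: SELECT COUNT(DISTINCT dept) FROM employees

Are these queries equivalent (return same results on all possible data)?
No, not equivalent

Query 1 returns: [(8,)]
Query 2 returns: [(2,)]

Reason: COUNT(*) counts rows, COUNT(DISTINCT dept) counts unique depts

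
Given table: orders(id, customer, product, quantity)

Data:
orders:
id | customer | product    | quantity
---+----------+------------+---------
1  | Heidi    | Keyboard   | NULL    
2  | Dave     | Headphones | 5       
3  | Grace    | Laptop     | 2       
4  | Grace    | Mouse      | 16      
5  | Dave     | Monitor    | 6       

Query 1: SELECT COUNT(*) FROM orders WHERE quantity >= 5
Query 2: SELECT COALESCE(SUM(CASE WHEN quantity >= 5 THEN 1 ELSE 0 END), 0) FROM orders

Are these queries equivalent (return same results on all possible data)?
Yes, equivalent

Both queries return: [(3,)]

Reason: COUNT with WHERE vs conditional SUM (COALESCE handles empty-table NULL)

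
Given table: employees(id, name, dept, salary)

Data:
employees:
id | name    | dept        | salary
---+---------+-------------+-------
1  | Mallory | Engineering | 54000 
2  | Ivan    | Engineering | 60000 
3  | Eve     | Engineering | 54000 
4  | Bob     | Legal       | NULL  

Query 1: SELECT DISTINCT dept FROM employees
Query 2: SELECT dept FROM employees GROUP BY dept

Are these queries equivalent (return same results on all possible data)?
Yes, equivalent

Both queries return: [('Engineering',), ('Legal',)]

Reason: Both get unique depts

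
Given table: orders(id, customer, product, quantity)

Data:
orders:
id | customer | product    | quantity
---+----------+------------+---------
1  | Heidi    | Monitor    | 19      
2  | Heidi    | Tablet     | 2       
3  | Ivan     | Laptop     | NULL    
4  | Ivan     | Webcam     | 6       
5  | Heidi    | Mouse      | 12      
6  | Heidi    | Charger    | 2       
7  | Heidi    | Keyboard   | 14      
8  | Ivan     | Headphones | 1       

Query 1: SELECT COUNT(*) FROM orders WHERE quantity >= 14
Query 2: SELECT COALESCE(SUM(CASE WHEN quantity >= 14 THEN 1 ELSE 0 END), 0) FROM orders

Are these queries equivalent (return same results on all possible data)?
Yes, equivalent

Both queries return: [(2,)]

Reason: COUNT with WHERE vs conditional SUM (COALESCE handles empty-table NULL)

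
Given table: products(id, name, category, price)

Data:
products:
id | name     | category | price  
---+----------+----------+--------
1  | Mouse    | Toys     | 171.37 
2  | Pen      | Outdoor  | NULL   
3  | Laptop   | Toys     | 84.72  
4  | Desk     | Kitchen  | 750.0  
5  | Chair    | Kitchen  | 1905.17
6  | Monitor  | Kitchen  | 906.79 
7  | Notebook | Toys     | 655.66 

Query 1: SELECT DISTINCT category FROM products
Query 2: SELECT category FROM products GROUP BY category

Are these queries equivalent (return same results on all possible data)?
Yes, equivalent

Both queries return: [('Kitchen',), ('Outdoor',), ('Toys',)]

Reason: Both get unique categorys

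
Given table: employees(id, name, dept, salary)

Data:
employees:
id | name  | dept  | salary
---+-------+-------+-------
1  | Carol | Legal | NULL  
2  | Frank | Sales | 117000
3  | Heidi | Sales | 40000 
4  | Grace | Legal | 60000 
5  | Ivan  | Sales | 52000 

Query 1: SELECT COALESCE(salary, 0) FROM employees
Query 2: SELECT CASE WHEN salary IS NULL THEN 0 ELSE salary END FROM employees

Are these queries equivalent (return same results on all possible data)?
Yes, equivalent

Both queries return: [(0,), (40000,), (52000,), (60000,), (117000,)]

Reason: COALESCE vs CASE for NULL handling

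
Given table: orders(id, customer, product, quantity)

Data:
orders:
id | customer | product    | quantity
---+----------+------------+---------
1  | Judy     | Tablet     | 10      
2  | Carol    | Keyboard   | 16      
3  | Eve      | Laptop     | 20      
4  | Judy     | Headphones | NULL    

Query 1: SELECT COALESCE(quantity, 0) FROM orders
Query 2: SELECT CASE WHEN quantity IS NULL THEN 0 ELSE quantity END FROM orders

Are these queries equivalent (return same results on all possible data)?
Yes, equivalent

Both queries return: [(0,), (10,), (16,), (20,)]

Reason: COALESCE vs CASE for NULL handling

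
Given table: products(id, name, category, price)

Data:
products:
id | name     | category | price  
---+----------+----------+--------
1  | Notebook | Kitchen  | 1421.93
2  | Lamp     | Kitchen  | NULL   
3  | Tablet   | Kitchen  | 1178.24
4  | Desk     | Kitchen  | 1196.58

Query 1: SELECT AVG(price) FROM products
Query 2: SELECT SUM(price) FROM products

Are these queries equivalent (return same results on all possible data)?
No, not equivalent

Query 1 returns: [(1265.5833333333333,)]
Query 2 returns: [(3796.75,)]

Reason: AVG vs SUM give different aggregate values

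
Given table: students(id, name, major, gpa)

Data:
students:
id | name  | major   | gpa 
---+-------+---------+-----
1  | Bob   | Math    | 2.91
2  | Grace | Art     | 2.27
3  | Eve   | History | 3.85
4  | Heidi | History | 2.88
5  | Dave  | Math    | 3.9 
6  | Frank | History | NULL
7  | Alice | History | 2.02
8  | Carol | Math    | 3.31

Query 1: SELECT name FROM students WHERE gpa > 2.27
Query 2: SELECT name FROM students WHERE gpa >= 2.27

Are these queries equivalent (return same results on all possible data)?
No, not equivalent

Query 1 returns: [('Bob',), ('Eve',), ('Heidi',), ('Dave',), ('Carol',)]
Query 2 returns: [('Bob',), ('Grace',), ('Eve',), ('Heidi',), ('Dave',), ('Carol',)]

Reason: > vs >= gives different results when gpa = 2.27 exists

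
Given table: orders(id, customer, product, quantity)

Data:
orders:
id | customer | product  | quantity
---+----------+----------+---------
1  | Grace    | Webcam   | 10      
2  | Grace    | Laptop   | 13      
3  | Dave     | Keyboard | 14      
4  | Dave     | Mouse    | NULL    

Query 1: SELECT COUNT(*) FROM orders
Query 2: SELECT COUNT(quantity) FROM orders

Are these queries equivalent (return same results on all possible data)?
No, not equivalent

Query 1 returns: [(4,)]
Query 2 returns: [(3,)]

Reason: COUNT(*) includes NULLs, COUNT(column) excludes them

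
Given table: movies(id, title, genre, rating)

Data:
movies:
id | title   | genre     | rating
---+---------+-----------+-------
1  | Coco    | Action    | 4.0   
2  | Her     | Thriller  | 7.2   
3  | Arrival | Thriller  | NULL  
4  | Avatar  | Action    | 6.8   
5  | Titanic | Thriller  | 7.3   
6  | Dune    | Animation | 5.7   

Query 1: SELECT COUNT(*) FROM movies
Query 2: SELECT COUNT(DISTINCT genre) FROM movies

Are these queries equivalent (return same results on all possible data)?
No, not equivalent

Query 1 returns: [(6,)]
Query 2 returns: [(3,)]

Reason: COUNT(*) counts rows, COUNT(DISTINCT genre) counts unique genres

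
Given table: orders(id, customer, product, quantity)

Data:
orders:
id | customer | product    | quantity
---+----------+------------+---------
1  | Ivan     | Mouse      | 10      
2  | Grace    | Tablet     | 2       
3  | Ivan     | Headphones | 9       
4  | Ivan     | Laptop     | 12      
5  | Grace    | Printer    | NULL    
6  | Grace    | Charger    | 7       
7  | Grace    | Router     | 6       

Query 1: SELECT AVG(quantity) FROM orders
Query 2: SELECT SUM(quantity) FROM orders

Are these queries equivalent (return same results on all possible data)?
No, not equivalent

Query 1 returns: [(7.666666666666667,)]
Query 2 returns: [(46,)]

Reason: AVG vs SUM give different aggregate values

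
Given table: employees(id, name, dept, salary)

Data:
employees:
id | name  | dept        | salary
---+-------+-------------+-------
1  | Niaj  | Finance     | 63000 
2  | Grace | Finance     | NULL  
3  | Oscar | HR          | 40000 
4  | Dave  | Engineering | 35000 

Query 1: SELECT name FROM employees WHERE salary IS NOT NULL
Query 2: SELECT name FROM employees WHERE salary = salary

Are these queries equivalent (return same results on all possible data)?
Yes, equivalent

Both queries return: [('Dave',), ('Niaj',), ('Oscar',)]

Reason: IS NOT NULL vs self-equality (both exclude NULLs)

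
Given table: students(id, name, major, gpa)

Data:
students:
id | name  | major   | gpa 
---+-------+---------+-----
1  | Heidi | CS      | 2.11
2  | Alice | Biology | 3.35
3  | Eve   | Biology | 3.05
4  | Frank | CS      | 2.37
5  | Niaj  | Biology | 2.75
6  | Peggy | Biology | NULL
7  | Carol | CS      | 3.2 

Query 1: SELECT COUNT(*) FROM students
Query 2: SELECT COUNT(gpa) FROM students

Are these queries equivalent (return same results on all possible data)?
No, not equivalent

Query 1 returns: [(7,)]
Query 2 returns: [(6,)]

Reason: COUNT(*) includes NULLs, COUNT(column) excludes them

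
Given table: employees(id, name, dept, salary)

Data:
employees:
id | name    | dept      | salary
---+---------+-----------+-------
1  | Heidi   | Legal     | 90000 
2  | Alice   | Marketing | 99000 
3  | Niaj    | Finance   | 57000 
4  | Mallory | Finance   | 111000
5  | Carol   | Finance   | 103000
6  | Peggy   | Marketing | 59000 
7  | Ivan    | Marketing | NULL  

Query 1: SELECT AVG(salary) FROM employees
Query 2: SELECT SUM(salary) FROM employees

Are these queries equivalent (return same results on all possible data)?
No, not equivalent

Query 1 returns: [(86500.0,)]
Query 2 returns: [(519000,)]

Reason: AVG vs SUM give different aggregate values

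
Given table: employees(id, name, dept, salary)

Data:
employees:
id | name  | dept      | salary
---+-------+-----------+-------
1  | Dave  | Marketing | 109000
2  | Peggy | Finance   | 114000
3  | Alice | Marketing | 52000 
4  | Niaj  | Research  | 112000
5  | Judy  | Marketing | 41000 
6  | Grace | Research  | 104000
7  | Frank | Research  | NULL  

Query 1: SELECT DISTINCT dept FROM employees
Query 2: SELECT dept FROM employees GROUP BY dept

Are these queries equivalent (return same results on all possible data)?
Yes, equivalent

Both queries return: [('Finance',), ('Marketing',), ('Research',)]

Reason: Both get unique depts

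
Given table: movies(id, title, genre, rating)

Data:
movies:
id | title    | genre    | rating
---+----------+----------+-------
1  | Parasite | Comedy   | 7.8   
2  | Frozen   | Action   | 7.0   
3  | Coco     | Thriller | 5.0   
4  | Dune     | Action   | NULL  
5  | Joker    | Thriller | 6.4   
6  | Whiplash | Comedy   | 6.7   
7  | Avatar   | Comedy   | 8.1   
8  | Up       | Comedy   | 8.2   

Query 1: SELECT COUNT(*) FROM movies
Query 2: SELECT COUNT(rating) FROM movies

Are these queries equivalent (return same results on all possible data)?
No, not equivalent

Query 1 returns: [(8,)]
Query 2 returns: [(7,)]

Reason: COUNT(*) includes NULLs, COUNT(column) excludes them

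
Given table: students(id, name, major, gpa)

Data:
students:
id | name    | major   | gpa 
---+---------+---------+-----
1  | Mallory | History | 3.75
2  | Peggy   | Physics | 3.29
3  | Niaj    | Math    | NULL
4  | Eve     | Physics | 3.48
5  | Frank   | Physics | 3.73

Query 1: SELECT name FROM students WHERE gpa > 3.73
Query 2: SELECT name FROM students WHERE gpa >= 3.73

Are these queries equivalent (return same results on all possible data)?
No, not equivalent

Query 1 returns: [('Mallory',)]
Query 2 returns: [('Mallory',), ('Frank',)]

Reason: > vs >= gives different results when gpa = 3.73 exists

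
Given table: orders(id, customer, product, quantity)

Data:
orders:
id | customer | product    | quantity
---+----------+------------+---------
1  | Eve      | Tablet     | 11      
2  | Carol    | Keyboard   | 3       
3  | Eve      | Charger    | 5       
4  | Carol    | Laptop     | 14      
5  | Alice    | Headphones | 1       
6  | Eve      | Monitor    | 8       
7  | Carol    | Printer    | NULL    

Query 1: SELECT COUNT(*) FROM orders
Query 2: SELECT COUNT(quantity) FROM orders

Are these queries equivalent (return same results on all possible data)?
No, not equivalent

Query 1 returns: [(7,)]
Query 2 returns: [(6,)]

Reason: COUNT(*) includes NULLs, COUNT(column) excludes them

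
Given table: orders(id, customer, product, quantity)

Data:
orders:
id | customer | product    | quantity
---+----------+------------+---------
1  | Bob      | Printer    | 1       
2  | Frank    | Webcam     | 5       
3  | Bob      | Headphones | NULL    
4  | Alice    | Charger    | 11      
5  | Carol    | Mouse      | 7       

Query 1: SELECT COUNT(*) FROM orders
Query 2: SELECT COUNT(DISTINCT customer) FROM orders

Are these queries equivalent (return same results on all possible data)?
No, not equivalent

Query 1 returns: [(5,)]
Query 2 returns: [(4,)]

Reason: COUNT(*) counts rows, COUNT(DISTINCT customer) counts unique customers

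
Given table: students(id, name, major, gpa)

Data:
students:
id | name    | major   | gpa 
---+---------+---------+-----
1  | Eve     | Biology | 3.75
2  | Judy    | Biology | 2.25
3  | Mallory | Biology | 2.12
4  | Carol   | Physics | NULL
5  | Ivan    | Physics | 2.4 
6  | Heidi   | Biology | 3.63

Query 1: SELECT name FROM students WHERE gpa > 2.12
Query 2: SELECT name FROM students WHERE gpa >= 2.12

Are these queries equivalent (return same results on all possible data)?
No, not equivalent

Query 1 returns: [('Eve',), ('Judy',), ('Ivan',), ('Heidi',)]
Query 2 returns: [('Eve',), ('Judy',), ('Mallory',), ('Ivan',), ('Heidi',)]

Reason: > vs >= gives different results when gpa = 2.12 exists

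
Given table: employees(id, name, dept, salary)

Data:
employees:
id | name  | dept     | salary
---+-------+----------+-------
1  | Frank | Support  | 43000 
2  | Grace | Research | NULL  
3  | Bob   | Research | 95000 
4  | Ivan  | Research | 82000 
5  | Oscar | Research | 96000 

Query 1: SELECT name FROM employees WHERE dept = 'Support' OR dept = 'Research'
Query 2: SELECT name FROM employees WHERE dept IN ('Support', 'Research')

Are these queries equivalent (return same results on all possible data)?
Yes, equivalent

Both queries return: [('Bob',), ('Frank',), ('Grace',), ('Ivan',), ('Oscar',)]

Reason: OR vs IN are equivalent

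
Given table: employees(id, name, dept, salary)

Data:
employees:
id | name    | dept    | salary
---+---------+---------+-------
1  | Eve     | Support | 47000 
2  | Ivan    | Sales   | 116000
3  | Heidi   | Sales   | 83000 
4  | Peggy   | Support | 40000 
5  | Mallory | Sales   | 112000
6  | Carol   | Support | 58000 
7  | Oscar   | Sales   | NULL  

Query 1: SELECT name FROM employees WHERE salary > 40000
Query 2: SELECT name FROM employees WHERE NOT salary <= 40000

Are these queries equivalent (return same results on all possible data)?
Yes, equivalent

Both queries return: [('Carol',), ('Eve',), ('Heidi',), ('Ivan',), ('Mallory',)]

Reason: Both filter salary > 40000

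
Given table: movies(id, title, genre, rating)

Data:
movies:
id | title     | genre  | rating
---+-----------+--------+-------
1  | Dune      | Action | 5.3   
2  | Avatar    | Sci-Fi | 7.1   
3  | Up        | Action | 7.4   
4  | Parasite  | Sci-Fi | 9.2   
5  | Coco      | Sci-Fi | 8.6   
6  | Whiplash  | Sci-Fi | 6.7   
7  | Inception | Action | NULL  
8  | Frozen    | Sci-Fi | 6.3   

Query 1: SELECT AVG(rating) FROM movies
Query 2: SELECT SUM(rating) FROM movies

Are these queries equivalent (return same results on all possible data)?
No, not equivalent

Query 1 returns: [(7.228571428571429,)]
Query 2 returns: [(50.6,)]

Reason: AVG vs SUM give different aggregate values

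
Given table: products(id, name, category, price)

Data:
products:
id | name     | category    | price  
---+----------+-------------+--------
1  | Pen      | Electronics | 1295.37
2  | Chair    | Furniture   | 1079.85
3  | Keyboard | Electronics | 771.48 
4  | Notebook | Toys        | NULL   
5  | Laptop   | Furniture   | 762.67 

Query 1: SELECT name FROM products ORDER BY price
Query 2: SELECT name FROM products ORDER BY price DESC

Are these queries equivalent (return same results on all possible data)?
No, not equivalent

Query 1 returns: [('Notebook',), ('Laptop',), ('Keyboard',), ('Chair',), ('Pen',)]
Query 2 returns: [('Pen',), ('Chair',), ('Keyboard',), ('Laptop',), ('Notebook',)]

Reason: ASC vs DESC gives opposite ordering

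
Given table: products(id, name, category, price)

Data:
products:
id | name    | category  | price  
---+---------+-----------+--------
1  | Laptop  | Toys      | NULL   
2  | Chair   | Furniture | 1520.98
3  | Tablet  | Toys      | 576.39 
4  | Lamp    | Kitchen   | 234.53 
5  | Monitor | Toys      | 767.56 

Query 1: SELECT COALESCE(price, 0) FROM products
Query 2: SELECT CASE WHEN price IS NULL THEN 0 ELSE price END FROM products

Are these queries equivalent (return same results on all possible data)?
Yes, equivalent

Both queries return: [(0,), (234.53,), (576.39,), (767.56,), (1520.98,)]

Reason: COALESCE vs CASE for NULL handling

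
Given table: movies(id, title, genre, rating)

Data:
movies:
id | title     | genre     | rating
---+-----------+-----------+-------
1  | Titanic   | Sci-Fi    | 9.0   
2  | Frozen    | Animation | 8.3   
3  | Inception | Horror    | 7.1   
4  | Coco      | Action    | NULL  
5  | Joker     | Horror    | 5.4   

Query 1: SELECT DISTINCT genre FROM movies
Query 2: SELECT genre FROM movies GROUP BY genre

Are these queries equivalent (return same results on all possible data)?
Yes, equivalent

Both queries return: [('Action',), ('Animation',), ('Horror',), ('Sci-Fi',)]

Reason: Both get unique genres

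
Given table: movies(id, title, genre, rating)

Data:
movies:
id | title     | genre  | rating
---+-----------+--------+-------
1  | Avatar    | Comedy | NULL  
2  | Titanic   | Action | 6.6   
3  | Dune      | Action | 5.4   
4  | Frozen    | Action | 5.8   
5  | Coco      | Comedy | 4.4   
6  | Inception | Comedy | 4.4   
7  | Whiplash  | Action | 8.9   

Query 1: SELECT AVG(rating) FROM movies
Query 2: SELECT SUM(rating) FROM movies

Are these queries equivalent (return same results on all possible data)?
No, not equivalent

Query 1 returns: [(5.916666666666667,)]
Query 2 returns: [(35.5,)]

Reason: AVG vs SUM give different aggregate values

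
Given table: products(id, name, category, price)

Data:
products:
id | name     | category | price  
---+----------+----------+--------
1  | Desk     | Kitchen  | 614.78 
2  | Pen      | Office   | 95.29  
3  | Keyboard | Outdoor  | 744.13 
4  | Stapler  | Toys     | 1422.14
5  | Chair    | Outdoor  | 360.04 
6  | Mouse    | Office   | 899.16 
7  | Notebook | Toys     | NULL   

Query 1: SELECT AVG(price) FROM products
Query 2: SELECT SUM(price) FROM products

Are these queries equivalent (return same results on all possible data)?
No, not equivalent

Query 1 returns: [(689.2566666666667,)]
Query 2 returns: [(4135.54,)]

Reason: AVG vs SUM give different aggregate values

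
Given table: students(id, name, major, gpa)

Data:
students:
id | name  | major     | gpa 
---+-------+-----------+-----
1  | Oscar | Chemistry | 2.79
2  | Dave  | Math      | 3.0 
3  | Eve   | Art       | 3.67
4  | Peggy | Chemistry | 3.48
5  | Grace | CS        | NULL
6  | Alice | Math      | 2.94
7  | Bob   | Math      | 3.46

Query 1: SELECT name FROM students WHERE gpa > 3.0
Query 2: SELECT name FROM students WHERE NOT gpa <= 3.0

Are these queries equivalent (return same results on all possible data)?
Yes, equivalent

Both queries return: [('Bob',), ('Eve',), ('Peggy',)]

Reason: Both filter gpa > 3.0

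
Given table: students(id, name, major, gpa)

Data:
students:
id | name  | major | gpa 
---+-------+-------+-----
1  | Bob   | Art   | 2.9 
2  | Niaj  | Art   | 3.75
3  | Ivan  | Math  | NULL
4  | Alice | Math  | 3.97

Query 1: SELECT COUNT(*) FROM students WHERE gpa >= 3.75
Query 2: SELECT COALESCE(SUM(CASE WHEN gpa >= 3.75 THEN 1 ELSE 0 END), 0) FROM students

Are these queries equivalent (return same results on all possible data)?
Yes, equivalent

Both queries return: [(2,)]

Reason: COUNT with WHERE vs conditional SUM (COALESCE handles empty-table NULL)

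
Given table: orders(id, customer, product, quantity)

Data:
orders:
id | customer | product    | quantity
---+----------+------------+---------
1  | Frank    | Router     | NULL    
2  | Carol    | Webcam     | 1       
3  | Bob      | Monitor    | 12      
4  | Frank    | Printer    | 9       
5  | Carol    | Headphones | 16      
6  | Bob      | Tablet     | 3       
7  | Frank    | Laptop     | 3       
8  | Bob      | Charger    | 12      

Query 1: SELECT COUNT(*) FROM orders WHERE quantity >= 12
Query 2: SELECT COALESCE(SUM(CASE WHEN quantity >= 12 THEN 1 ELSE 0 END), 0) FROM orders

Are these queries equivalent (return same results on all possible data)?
Yes, equivalent

Both queries return: [(3,)]

Reason: COUNT with WHERE vs conditional SUM (COALESCE handles empty-table NULL)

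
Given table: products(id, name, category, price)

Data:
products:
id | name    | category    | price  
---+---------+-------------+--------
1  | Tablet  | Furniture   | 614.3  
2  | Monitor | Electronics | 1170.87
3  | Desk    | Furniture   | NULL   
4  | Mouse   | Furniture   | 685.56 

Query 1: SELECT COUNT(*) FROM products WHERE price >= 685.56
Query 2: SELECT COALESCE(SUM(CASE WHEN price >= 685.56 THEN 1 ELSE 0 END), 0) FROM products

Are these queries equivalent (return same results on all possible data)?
Yes, equivalent

Both queries return: [(2,)]

Reason: COUNT with WHERE vs conditional SUM (COALESCE handles empty-table NULL)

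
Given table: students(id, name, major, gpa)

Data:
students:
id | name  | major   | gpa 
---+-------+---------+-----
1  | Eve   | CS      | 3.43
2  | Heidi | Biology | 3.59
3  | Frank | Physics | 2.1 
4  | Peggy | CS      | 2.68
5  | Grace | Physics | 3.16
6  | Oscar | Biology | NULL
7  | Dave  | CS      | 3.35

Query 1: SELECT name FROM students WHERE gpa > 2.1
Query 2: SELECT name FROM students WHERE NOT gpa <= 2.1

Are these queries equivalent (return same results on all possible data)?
Yes, equivalent

Both queries return: [('Dave',), ('Eve',), ('Grace',), ('Heidi',), ('Peggy',)]

Reason: Both filter gpa > 2.1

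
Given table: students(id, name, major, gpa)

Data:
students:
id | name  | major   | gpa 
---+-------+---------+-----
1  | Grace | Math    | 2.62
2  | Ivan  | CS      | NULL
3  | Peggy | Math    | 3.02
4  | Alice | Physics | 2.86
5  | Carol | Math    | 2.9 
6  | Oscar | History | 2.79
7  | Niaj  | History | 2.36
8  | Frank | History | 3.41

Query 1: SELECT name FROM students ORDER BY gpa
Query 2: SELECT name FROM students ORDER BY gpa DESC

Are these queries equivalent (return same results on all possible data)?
No, not equivalent

Query 1 returns: [('Ivan',), ('Niaj',), ('Grace',), ('Oscar',), ('Alice',), ('Carol',), ('Peggy',), ('Frank',)]
Query 2 returns: [('Frank',), ('Peggy',), ('Carol',), ('Alice',), ('Oscar',), ('Grace',), ('Niaj',), ('Ivan',)]

Reason: ASC vs DESC gives opposite ordering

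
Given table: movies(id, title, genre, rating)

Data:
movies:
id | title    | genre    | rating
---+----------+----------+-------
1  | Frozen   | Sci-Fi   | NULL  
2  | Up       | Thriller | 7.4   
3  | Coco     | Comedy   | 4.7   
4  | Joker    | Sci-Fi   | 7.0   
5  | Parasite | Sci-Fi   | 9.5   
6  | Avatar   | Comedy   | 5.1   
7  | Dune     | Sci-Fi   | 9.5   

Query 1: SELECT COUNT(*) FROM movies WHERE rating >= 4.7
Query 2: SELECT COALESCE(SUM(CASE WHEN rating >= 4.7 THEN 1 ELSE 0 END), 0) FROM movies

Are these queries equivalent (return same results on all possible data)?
Yes, equivalent

Both queries return: [(6,)]

Reason: COUNT with WHERE vs conditional SUM (COALESCE handles empty-table NULL)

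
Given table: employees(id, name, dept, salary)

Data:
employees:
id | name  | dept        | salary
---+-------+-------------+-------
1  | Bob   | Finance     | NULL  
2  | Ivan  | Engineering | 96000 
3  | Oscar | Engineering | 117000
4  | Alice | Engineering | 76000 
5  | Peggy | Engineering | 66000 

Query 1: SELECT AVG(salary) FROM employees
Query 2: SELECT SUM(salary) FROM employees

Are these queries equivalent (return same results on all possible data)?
No, not equivalent

Query 1 returns: [(88750.0,)]
Query 2 returns: [(355000,)]

Reason: AVG vs SUM give different aggregate values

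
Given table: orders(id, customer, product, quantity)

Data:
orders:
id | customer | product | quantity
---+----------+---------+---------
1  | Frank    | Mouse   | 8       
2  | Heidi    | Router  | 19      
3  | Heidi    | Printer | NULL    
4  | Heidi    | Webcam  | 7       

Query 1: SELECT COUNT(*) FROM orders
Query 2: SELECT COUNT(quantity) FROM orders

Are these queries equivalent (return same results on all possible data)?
No, not equivalent

Query 1 returns: [(4,)]
Query 2 returns: [(3,)]

Reason: COUNT(*) includes NULLs, COUNT(column) excludes them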